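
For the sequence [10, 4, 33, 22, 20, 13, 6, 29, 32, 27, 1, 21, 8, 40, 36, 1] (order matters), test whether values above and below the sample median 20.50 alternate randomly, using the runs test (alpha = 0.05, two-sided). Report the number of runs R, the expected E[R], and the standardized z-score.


Step 1: Compute median = 20.50; label A = above, B = below.
Labels in order: BBAABBBAAABABAAB  (n_A = 8, n_B = 8)
Step 2: Count runs R = 9.
Step 3: Under H0 (random ordering), E[R] = 2*n_A*n_B/(n_A+n_B) + 1 = 2*8*8/16 + 1 = 9.0000.
        Var[R] = 2*n_A*n_B*(2*n_A*n_B - n_A - n_B) / ((n_A+n_B)^2 * (n_A+n_B-1)) = 14336/3840 = 3.7333.
        SD[R] = 1.9322.
Step 4: R = E[R], so z = 0 with no continuity correction.
Step 5: Two-sided p-value via normal approximation = 2*(1 - Phi(|z|)) = 1.000000.
Step 6: alpha = 0.05. fail to reject H0.

R = 9, z = 0.0000, p = 1.000000, fail to reject H0.


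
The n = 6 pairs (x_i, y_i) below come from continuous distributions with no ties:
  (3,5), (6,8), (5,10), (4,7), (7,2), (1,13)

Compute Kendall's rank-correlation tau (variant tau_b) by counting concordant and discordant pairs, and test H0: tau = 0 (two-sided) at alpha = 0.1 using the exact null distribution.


Step 1: Enumerate the 15 unordered pairs (i,j) with i<j and classify each by sign(x_j-x_i) * sign(y_j-y_i).
  (1,2):dx=+3,dy=+3->C; (1,3):dx=+2,dy=+5->C; (1,4):dx=+1,dy=+2->C; (1,5):dx=+4,dy=-3->D
  (1,6):dx=-2,dy=+8->D; (2,3):dx=-1,dy=+2->D; (2,4):dx=-2,dy=-1->C; (2,5):dx=+1,dy=-6->D
  (2,6):dx=-5,dy=+5->D; (3,4):dx=-1,dy=-3->C; (3,5):dx=+2,dy=-8->D; (3,6):dx=-4,dy=+3->D
  (4,5):dx=+3,dy=-5->D; (4,6):dx=-3,dy=+6->D; (5,6):dx=-6,dy=+11->D
Step 2: C = 5, D = 10, total pairs = 15.
Step 3: tau = (C - D)/(n(n-1)/2) = (5 - 10)/15 = -0.333333.
Step 4: Exact two-sided p-value (enumerate n! = 720 permutations of y under H0): p = 0.469444.
Step 5: alpha = 0.1. fail to reject H0.

tau_b = -0.3333 (C=5, D=10), p = 0.469444, fail to reject H0.


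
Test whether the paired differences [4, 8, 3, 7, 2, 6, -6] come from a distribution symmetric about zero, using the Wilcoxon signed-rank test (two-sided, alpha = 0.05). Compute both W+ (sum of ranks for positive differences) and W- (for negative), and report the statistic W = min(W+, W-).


Step 1: Drop any zero differences (none here) and take |d_i|.
|d| = [4, 8, 3, 7, 2, 6, 6]
Step 2: Midrank |d_i| (ties get averaged ranks).
ranks: |4|->3, |8|->7, |3|->2, |7|->6, |2|->1, |6|->4.5, |6|->4.5
Step 3: Attach original signs; sum ranks with positive sign and with negative sign.
W+ = 3 + 7 + 2 + 6 + 1 + 4.5 = 23.5
W- = 4.5 = 4.5
(Check: W+ + W- = 28 should equal n(n+1)/2 = 28.)
Step 4: Test statistic W = min(W+, W-) = 4.5.
Step 5: Ties in |d|, so use the tie-corrected normal approximation.
        E[W] = n(n+1)/4 = 7*8/4 = 14.
        Tie groups: |d|=6 (t=2); sum(t^3 - t) = 6.
        Var[W] = n(n+1)(2n+1)/24 - sum(t^3-t)/48 = 840/24 - 6/48 = 34.875.
        z = (W - E[W]) / sqrt(Var[W]) = (4.5 - 14) / 5.9055 = -1.6087.
        Two-sided p = 2*Phi(z) = 0.107689.
Step 6: alpha = 0.05. fail to reject H0.

W+ = 23.5, W- = 4.5, W = min = 4.5, p = 0.107689, fail to reject H0.


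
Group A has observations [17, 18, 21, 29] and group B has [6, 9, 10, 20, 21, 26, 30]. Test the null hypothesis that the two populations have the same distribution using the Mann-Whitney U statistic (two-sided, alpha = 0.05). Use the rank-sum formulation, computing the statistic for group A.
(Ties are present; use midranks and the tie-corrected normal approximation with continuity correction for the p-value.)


Step 1: Combine and sort all 11 observations; assign midranks.
sorted (value, group): (6,Y), (9,Y), (10,Y), (17,X), (18,X), (20,Y), (21,X), (21,Y), (26,Y), (29,X), (30,Y)
ranks: 6->1, 9->2, 10->3, 17->4, 18->5, 20->6, 21->7.5, 21->7.5, 26->9, 29->10, 30->11
Step 2: Rank sum for X: R1 = 4 + 5 + 7.5 + 10 = 26.5.
Step 3: U_X = R1 - n1(n1+1)/2 = 26.5 - 4*5/2 = 26.5 - 10 = 16.5.
       U_Y = n1*n2 - U_X = 28 - 16.5 = 11.5.
Step 4: Ties are present, so use the tie-corrected normal approximation (with continuity correction) for the p-value.
Step 5: p-value = 0.704817; compare to alpha = 0.05. fail to reject H0.

U_X = 16.5, p = 0.704817, fail to reject H0 at alpha = 0.05.


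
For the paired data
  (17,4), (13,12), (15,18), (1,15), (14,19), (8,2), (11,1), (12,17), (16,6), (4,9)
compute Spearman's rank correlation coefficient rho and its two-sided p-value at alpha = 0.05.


Step 1: Rank x and y separately (midranks; no ties here).
rank(x): 17->10, 13->6, 15->8, 1->1, 14->7, 8->3, 11->4, 12->5, 16->9, 4->2
rank(y): 4->3, 12->6, 18->9, 15->7, 19->10, 2->2, 1->1, 17->8, 6->4, 9->5
Step 2: d_i = R_x(i) - R_y(i); compute d_i^2.
  (10-3)^2=49, (6-6)^2=0, (8-9)^2=1, (1-7)^2=36, (7-10)^2=9, (3-2)^2=1, (4-1)^2=9, (5-8)^2=9, (9-4)^2=25, (2-5)^2=9
sum(d^2) = 148.
Step 3: rho = 1 - 6*148 / (10*(10^2 - 1)) = 1 - 888/990 = 0.103030.
Step 4: Under H0, t = rho * sqrt((n-2)/(1-rho^2)) = 0.2930 ~ t(8).
Step 5: Two-sided p-value from the t-distribution with 8 df = 0.776998.
Step 6: alpha = 0.05. fail to reject H0.

rho = 0.1030, p = 0.776998, fail to reject H0 at alpha = 0.05.


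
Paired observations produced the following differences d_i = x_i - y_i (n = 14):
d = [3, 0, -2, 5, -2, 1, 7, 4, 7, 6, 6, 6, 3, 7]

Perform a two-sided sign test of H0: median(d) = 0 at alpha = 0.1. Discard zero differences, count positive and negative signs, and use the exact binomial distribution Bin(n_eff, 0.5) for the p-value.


Step 1: Discard zero differences. Original n = 14; n_eff = number of nonzero differences = 13.
Nonzero differences (with sign): +3, -2, +5, -2, +1, +7, +4, +7, +6, +6, +6, +3, +7
Step 2: Count signs: positive = 11, negative = 2.
Step 3: Under H0: P(positive) = 0.5, so the number of positives S ~ Bin(13, 0.5).
Step 4: Two-sided exact p-value = sum of Bin(13,0.5) probabilities at or below the observed probability = 0.022461.
Step 5: alpha = 0.1. reject H0.

n_eff = 13, pos = 11, neg = 2, p = 0.022461, reject H0.


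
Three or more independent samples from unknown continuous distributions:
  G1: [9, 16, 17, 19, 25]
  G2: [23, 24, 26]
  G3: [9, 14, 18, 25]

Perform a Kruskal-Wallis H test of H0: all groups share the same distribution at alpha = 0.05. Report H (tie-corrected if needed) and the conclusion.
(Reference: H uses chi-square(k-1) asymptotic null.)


Step 1: Combine all N = 12 observations and assign midranks.
sorted (value, group, rank): (9,G1,1.5), (9,G3,1.5), (14,G3,3), (16,G1,4), (17,G1,5), (18,G3,6), (19,G1,7), (23,G2,8), (24,G2,9), (25,G1,10.5), (25,G3,10.5), (26,G2,12)
Step 2: Sum ranks within each group.
R_1 = 28 (n_1 = 5)
R_2 = 29 (n_2 = 3)
R_3 = 21 (n_3 = 4)
Step 3: H = 12/(N(N+1)) * sum(R_i^2/n_i) - 3(N+1)
     = 12/(12*13) * (28^2/5 + 29^2/3 + 21^2/4) - 3*13
     = 0.076923 * 547.383 - 39
     = 3.106410.
Step 4: Ties present; correction factor C = 1 - 12/(12^3 - 12) = 0.993007. Corrected H = 3.106410 / 0.993007 = 3.128286.
Step 5: Under H0, H ~ chi^2(2); p-value = 0.209267.
Step 6: alpha = 0.05. fail to reject H0.

H = 3.1283, df = 2, p = 0.209267, fail to reject H0.


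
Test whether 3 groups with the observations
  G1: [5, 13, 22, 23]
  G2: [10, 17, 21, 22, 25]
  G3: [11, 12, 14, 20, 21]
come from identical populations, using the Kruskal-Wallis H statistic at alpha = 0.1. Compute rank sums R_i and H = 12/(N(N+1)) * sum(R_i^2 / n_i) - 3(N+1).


Step 1: Combine all N = 14 observations and assign midranks.
sorted (value, group, rank): (5,G1,1), (10,G2,2), (11,G3,3), (12,G3,4), (13,G1,5), (14,G3,6), (17,G2,7), (20,G3,8), (21,G2,9.5), (21,G3,9.5), (22,G1,11.5), (22,G2,11.5), (23,G1,13), (25,G2,14)
Step 2: Sum ranks within each group.
R_1 = 30.5 (n_1 = 4)
R_2 = 44 (n_2 = 5)
R_3 = 30.5 (n_3 = 5)
Step 3: H = 12/(N(N+1)) * sum(R_i^2/n_i) - 3(N+1)
     = 12/(14*15) * (30.5^2/4 + 44^2/5 + 30.5^2/5) - 3*15
     = 0.057143 * 805.812 - 45
     = 1.046429.
Step 4: Ties present; correction factor C = 1 - 12/(14^3 - 14) = 0.995604. Corrected H = 1.046429 / 0.995604 = 1.051049.
Step 5: Under H0, H ~ chi^2(2); p-value = 0.591245.
Step 6: alpha = 0.1. fail to reject H0.

H = 1.0510, df = 2, p = 0.591245, fail to reject H0.


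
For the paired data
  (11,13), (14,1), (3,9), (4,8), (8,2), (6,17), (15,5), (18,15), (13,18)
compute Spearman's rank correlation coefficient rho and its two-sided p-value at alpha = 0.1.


Step 1: Rank x and y separately (midranks; no ties here).
rank(x): 11->5, 14->7, 3->1, 4->2, 8->4, 6->3, 15->8, 18->9, 13->6
rank(y): 13->6, 1->1, 9->5, 8->4, 2->2, 17->8, 5->3, 15->7, 18->9
Step 2: d_i = R_x(i) - R_y(i); compute d_i^2.
  (5-6)^2=1, (7-1)^2=36, (1-5)^2=16, (2-4)^2=4, (4-2)^2=4, (3-8)^2=25, (8-3)^2=25, (9-7)^2=4, (6-9)^2=9
sum(d^2) = 124.
Step 3: rho = 1 - 6*124 / (9*(9^2 - 1)) = 1 - 744/720 = -0.033333.
Step 4: Under H0, t = rho * sqrt((n-2)/(1-rho^2)) = -0.0882 ~ t(7).
Step 5: Two-sided p-value from the t-distribution with 7 df = 0.932157.
Step 6: alpha = 0.1. fail to reject H0.

rho = -0.0333, p = 0.932157, fail to reject H0 at alpha = 0.1.


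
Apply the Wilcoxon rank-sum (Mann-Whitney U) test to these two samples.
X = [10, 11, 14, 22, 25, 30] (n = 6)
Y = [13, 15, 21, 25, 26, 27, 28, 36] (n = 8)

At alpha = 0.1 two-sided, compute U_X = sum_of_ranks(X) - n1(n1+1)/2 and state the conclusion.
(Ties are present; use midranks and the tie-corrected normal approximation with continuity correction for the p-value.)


Step 1: Combine and sort all 14 observations; assign midranks.
sorted (value, group): (10,X), (11,X), (13,Y), (14,X), (15,Y), (21,Y), (22,X), (25,X), (25,Y), (26,Y), (27,Y), (28,Y), (30,X), (36,Y)
ranks: 10->1, 11->2, 13->3, 14->4, 15->5, 21->6, 22->7, 25->8.5, 25->8.5, 26->10, 27->11, 28->12, 30->13, 36->14
Step 2: Rank sum for X: R1 = 1 + 2 + 4 + 7 + 8.5 + 13 = 35.5.
Step 3: U_X = R1 - n1(n1+1)/2 = 35.5 - 6*7/2 = 35.5 - 21 = 14.5.
       U_Y = n1*n2 - U_X = 48 - 14.5 = 33.5.
Step 4: Ties are present, so use the tie-corrected normal approximation (with continuity correction) for the p-value.
Step 5: p-value = 0.244759; compare to alpha = 0.1. fail to reject H0.

U_X = 14.5, p = 0.244759, fail to reject H0 at alpha = 0.1.


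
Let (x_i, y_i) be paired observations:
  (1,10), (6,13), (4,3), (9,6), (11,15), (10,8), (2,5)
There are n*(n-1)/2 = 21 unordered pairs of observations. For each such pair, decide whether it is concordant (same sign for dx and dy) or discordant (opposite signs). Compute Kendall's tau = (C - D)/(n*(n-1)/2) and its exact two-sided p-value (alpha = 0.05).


Step 1: Enumerate the 21 unordered pairs (i,j) with i<j and classify each by sign(x_j-x_i) * sign(y_j-y_i).
  (1,2):dx=+5,dy=+3->C; (1,3):dx=+3,dy=-7->D; (1,4):dx=+8,dy=-4->D; (1,5):dx=+10,dy=+5->C
  (1,6):dx=+9,dy=-2->D; (1,7):dx=+1,dy=-5->D; (2,3):dx=-2,dy=-10->C; (2,4):dx=+3,dy=-7->D
  (2,5):dx=+5,dy=+2->C; (2,6):dx=+4,dy=-5->D; (2,7):dx=-4,dy=-8->C; (3,4):dx=+5,dy=+3->C
  (3,5):dx=+7,dy=+12->C; (3,6):dx=+6,dy=+5->C; (3,7):dx=-2,dy=+2->D; (4,5):dx=+2,dy=+9->C
  (4,6):dx=+1,dy=+2->C; (4,7):dx=-7,dy=-1->C; (5,6):dx=-1,dy=-7->C; (5,7):dx=-9,dy=-10->C
  (6,7):dx=-8,dy=-3->C
Step 2: C = 14, D = 7, total pairs = 21.
Step 3: tau = (C - D)/(n(n-1)/2) = (14 - 7)/21 = 0.333333.
Step 4: Exact two-sided p-value (enumerate n! = 5040 permutations of y under H0): p = 0.381349.
Step 5: alpha = 0.05. fail to reject H0.

tau_b = 0.3333 (C=14, D=7), p = 0.381349, fail to reject H0.


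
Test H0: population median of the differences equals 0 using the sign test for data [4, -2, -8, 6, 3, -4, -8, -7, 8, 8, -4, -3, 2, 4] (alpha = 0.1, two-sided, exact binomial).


Step 1: Discard zero differences. Original n = 14; n_eff = number of nonzero differences = 14.
Nonzero differences (with sign): +4, -2, -8, +6, +3, -4, -8, -7, +8, +8, -4, -3, +2, +4
Step 2: Count signs: positive = 7, negative = 7.
Step 3: Under H0: P(positive) = 0.5, so the number of positives S ~ Bin(14, 0.5).
Step 4: Two-sided exact p-value = sum of Bin(14,0.5) probabilities at or below the observed probability = 1.000000.
Step 5: alpha = 0.1. fail to reject H0.

n_eff = 14, pos = 7, neg = 7, p = 1.000000, fail to reject H0.


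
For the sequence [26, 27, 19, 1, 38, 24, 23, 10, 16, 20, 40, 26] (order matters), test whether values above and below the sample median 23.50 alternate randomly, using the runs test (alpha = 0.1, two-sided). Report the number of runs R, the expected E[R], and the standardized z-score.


Step 1: Compute median = 23.50; label A = above, B = below.
Labels in order: AABBAABBBBAA  (n_A = 6, n_B = 6)
Step 2: Count runs R = 5.
Step 3: Under H0 (random ordering), E[R] = 2*n_A*n_B/(n_A+n_B) + 1 = 2*6*6/12 + 1 = 7.0000.
        Var[R] = 2*n_A*n_B*(2*n_A*n_B - n_A - n_B) / ((n_A+n_B)^2 * (n_A+n_B-1)) = 4320/1584 = 2.7273.
        SD[R] = 1.6514.
Step 4: Continuity-corrected z = (R + 0.5 - E[R]) / SD[R] = (5 + 0.5 - 7.0000) / 1.6514 = -0.9083.
Step 5: Two-sided p-value via normal approximation = 2*(1 - Phi(|z|)) = 0.363722.
Step 6: alpha = 0.1. fail to reject H0.

R = 5, z = -0.9083, p = 0.363722, fail to reject H0.


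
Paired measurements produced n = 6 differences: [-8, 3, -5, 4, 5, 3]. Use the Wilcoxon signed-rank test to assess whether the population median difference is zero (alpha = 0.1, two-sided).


Step 1: Drop any zero differences (none here) and take |d_i|.
|d| = [8, 3, 5, 4, 5, 3]
Step 2: Midrank |d_i| (ties get averaged ranks).
ranks: |8|->6, |3|->1.5, |5|->4.5, |4|->3, |5|->4.5, |3|->1.5
Step 3: Attach original signs; sum ranks with positive sign and with negative sign.
W+ = 1.5 + 3 + 4.5 + 1.5 = 10.5
W- = 6 + 4.5 = 10.5
(Check: W+ + W- = 21 should equal n(n+1)/2 = 21.)
Step 4: Test statistic W = min(W+, W-) = 10.5.
Step 5: Ties in |d|, so use the tie-corrected normal approximation.
        E[W] = n(n+1)/4 = 6*7/4 = 10.5.
        Tie groups: |d|=3 (t=2), |d|=5 (t=2); sum(t^3 - t) = 12.
        Var[W] = n(n+1)(2n+1)/24 - sum(t^3-t)/48 = 546/24 - 12/48 = 22.5.
        z = (W - E[W]) / sqrt(Var[W]) = (10.5 - 10.5) / 4.7434 = 0.0000.
        Two-sided p = 2*Phi(z) = 1.000000.
Step 6: alpha = 0.1. fail to reject H0.

W+ = 10.5, W- = 10.5, W = min = 10.5, p = 1.000000, fail to reject H0.


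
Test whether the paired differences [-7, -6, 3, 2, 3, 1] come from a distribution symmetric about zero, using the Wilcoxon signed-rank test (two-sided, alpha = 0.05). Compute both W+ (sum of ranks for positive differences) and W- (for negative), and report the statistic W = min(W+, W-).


Step 1: Drop any zero differences (none here) and take |d_i|.
|d| = [7, 6, 3, 2, 3, 1]
Step 2: Midrank |d_i| (ties get averaged ranks).
ranks: |7|->6, |6|->5, |3|->3.5, |2|->2, |3|->3.5, |1|->1
Step 3: Attach original signs; sum ranks with positive sign and with negative sign.
W+ = 3.5 + 2 + 3.5 + 1 = 10
W- = 6 + 5 = 11
(Check: W+ + W- = 21 should equal n(n+1)/2 = 21.)
Step 4: Test statistic W = min(W+, W-) = 10.
Step 5: Ties in |d|, so use the tie-corrected normal approximation.
        E[W] = n(n+1)/4 = 6*7/4 = 10.5.
        Tie groups: |d|=3 (t=2); sum(t^3 - t) = 6.
        Var[W] = n(n+1)(2n+1)/24 - sum(t^3-t)/48 = 546/24 - 6/48 = 22.625.
        z = (W - E[W]) / sqrt(Var[W]) = (10 - 10.5) / 4.7566 = -0.1051.
        Two-sided p = 2*Phi(z) = 0.916282.
Step 6: alpha = 0.05. fail to reject H0.

W+ = 10, W- = 11, W = min = 10, p = 0.916282, fail to reject H0.


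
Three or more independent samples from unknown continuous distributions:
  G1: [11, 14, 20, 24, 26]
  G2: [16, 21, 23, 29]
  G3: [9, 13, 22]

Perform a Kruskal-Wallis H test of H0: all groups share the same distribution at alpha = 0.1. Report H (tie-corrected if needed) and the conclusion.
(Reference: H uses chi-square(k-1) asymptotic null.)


Step 1: Combine all N = 12 observations and assign midranks.
sorted (value, group, rank): (9,G3,1), (11,G1,2), (13,G3,3), (14,G1,4), (16,G2,5), (20,G1,6), (21,G2,7), (22,G3,8), (23,G2,9), (24,G1,10), (26,G1,11), (29,G2,12)
Step 2: Sum ranks within each group.
R_1 = 33 (n_1 = 5)
R_2 = 33 (n_2 = 4)
R_3 = 12 (n_3 = 3)
Step 3: H = 12/(N(N+1)) * sum(R_i^2/n_i) - 3(N+1)
     = 12/(12*13) * (33^2/5 + 33^2/4 + 12^2/3) - 3*13
     = 0.076923 * 538.05 - 39
     = 2.388462.
Step 4: No ties, so H is used without correction.
Step 5: Under H0, H ~ chi^2(2); p-value = 0.302937.
Step 6: alpha = 0.1. fail to reject H0.

H = 2.3885, df = 2, p = 0.302937, fail to reject H0.


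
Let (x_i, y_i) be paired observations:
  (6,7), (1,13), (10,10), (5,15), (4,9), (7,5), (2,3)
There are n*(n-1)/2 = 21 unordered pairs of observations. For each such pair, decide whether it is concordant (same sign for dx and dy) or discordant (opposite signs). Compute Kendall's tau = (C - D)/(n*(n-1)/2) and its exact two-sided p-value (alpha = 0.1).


Step 1: Enumerate the 21 unordered pairs (i,j) with i<j and classify each by sign(x_j-x_i) * sign(y_j-y_i).
  (1,2):dx=-5,dy=+6->D; (1,3):dx=+4,dy=+3->C; (1,4):dx=-1,dy=+8->D; (1,5):dx=-2,dy=+2->D
  (1,6):dx=+1,dy=-2->D; (1,7):dx=-4,dy=-4->C; (2,3):dx=+9,dy=-3->D; (2,4):dx=+4,dy=+2->C
  (2,5):dx=+3,dy=-4->D; (2,6):dx=+6,dy=-8->D; (2,7):dx=+1,dy=-10->D; (3,4):dx=-5,dy=+5->D
  (3,5):dx=-6,dy=-1->C; (3,6):dx=-3,dy=-5->C; (3,7):dx=-8,dy=-7->C; (4,5):dx=-1,dy=-6->C
  (4,6):dx=+2,dy=-10->D; (4,7):dx=-3,dy=-12->C; (5,6):dx=+3,dy=-4->D; (5,7):dx=-2,dy=-6->C
  (6,7):dx=-5,dy=-2->C
Step 2: C = 10, D = 11, total pairs = 21.
Step 3: tau = (C - D)/(n(n-1)/2) = (10 - 11)/21 = -0.047619.
Step 4: Exact two-sided p-value (enumerate n! = 5040 permutations of y under H0): p = 1.000000.
Step 5: alpha = 0.1. fail to reject H0.

tau_b = -0.0476 (C=10, D=11), p = 1.000000, fail to reject H0.


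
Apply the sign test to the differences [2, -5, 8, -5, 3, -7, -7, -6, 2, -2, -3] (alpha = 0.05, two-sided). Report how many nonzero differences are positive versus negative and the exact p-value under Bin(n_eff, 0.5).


Step 1: Discard zero differences. Original n = 11; n_eff = number of nonzero differences = 11.
Nonzero differences (with sign): +2, -5, +8, -5, +3, -7, -7, -6, +2, -2, -3
Step 2: Count signs: positive = 4, negative = 7.
Step 3: Under H0: P(positive) = 0.5, so the number of positives S ~ Bin(11, 0.5).
Step 4: Two-sided exact p-value = sum of Bin(11,0.5) probabilities at or below the observed probability = 0.548828.
Step 5: alpha = 0.05. fail to reject H0.

n_eff = 11, pos = 4, neg = 7, p = 0.548828, fail to reject H0.


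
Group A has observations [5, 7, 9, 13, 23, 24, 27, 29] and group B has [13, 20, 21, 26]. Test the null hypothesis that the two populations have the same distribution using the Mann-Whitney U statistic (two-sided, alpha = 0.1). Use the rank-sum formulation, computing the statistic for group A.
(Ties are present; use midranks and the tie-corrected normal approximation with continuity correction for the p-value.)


Step 1: Combine and sort all 12 observations; assign midranks.
sorted (value, group): (5,X), (7,X), (9,X), (13,X), (13,Y), (20,Y), (21,Y), (23,X), (24,X), (26,Y), (27,X), (29,X)
ranks: 5->1, 7->2, 9->3, 13->4.5, 13->4.5, 20->6, 21->7, 23->8, 24->9, 26->10, 27->11, 29->12
Step 2: Rank sum for X: R1 = 1 + 2 + 3 + 4.5 + 8 + 9 + 11 + 12 = 50.5.
Step 3: U_X = R1 - n1(n1+1)/2 = 50.5 - 8*9/2 = 50.5 - 36 = 14.5.
       U_Y = n1*n2 - U_X = 32 - 14.5 = 17.5.
Step 4: Ties are present, so use the tie-corrected normal approximation (with continuity correction) for the p-value.
Step 5: p-value = 0.864901; compare to alpha = 0.1. fail to reject H0.

U_X = 14.5, p = 0.864901, fail to reject H0 at alpha = 0.1.


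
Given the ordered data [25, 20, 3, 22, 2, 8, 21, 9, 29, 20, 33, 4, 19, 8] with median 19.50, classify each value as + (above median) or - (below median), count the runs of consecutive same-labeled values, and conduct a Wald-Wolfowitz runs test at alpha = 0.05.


Step 1: Compute median = 19.50; label A = above, B = below.
Labels in order: AABABBABAAABBB  (n_A = 7, n_B = 7)
Step 2: Count runs R = 8.
Step 3: Under H0 (random ordering), E[R] = 2*n_A*n_B/(n_A+n_B) + 1 = 2*7*7/14 + 1 = 8.0000.
        Var[R] = 2*n_A*n_B*(2*n_A*n_B - n_A - n_B) / ((n_A+n_B)^2 * (n_A+n_B-1)) = 8232/2548 = 3.2308.
        SD[R] = 1.7974.
Step 4: R = E[R], so z = 0 with no continuity correction.
Step 5: Two-sided p-value via normal approximation = 2*(1 - Phi(|z|)) = 1.000000.
Step 6: alpha = 0.05. fail to reject H0.

R = 8, z = 0.0000, p = 1.000000, fail to reject H0.


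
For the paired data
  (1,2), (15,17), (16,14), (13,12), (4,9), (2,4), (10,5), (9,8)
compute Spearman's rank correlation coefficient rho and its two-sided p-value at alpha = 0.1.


Step 1: Rank x and y separately (midranks; no ties here).
rank(x): 1->1, 15->7, 16->8, 13->6, 4->3, 2->2, 10->5, 9->4
rank(y): 2->1, 17->8, 14->7, 12->6, 9->5, 4->2, 5->3, 8->4
Step 2: d_i = R_x(i) - R_y(i); compute d_i^2.
  (1-1)^2=0, (7-8)^2=1, (8-7)^2=1, (6-6)^2=0, (3-5)^2=4, (2-2)^2=0, (5-3)^2=4, (4-4)^2=0
sum(d^2) = 10.
Step 3: rho = 1 - 6*10 / (8*(8^2 - 1)) = 1 - 60/504 = 0.880952.
Step 4: Under H0, t = rho * sqrt((n-2)/(1-rho^2)) = 4.5601 ~ t(6).
Step 5: Two-sided p-value from the t-distribution with 6 df = 0.003850.
Step 6: alpha = 0.1. reject H0.

rho = 0.8810, p = 0.003850, reject H0 at alpha = 0.1.


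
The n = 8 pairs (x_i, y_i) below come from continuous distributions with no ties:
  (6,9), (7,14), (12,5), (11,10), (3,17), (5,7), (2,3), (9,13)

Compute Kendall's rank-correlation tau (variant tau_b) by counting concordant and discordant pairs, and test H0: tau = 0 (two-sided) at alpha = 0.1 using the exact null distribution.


Step 1: Enumerate the 28 unordered pairs (i,j) with i<j and classify each by sign(x_j-x_i) * sign(y_j-y_i).
  (1,2):dx=+1,dy=+5->C; (1,3):dx=+6,dy=-4->D; (1,4):dx=+5,dy=+1->C; (1,5):dx=-3,dy=+8->D
  (1,6):dx=-1,dy=-2->C; (1,7):dx=-4,dy=-6->C; (1,8):dx=+3,dy=+4->C; (2,3):dx=+5,dy=-9->D
  (2,4):dx=+4,dy=-4->D; (2,5):dx=-4,dy=+3->D; (2,6):dx=-2,dy=-7->C; (2,7):dx=-5,dy=-11->C
  (2,8):dx=+2,dy=-1->D; (3,4):dx=-1,dy=+5->D; (3,5):dx=-9,dy=+12->D; (3,6):dx=-7,dy=+2->D
  (3,7):dx=-10,dy=-2->C; (3,8):dx=-3,dy=+8->D; (4,5):dx=-8,dy=+7->D; (4,6):dx=-6,dy=-3->C
  (4,7):dx=-9,dy=-7->C; (4,8):dx=-2,dy=+3->D; (5,6):dx=+2,dy=-10->D; (5,7):dx=-1,dy=-14->C
  (5,8):dx=+6,dy=-4->D; (6,7):dx=-3,dy=-4->C; (6,8):dx=+4,dy=+6->C; (7,8):dx=+7,dy=+10->C
Step 2: C = 14, D = 14, total pairs = 28.
Step 3: tau = (C - D)/(n(n-1)/2) = (14 - 14)/28 = 0.000000.
Step 4: Exact two-sided p-value (enumerate n! = 40320 permutations of y under H0): p = 1.000000.
Step 5: alpha = 0.1. fail to reject H0.

tau_b = 0.0000 (C=14, D=14), p = 1.000000, fail to reject H0.


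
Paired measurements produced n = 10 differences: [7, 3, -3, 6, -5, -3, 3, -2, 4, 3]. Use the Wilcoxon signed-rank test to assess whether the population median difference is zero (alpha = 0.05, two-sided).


Step 1: Drop any zero differences (none here) and take |d_i|.
|d| = [7, 3, 3, 6, 5, 3, 3, 2, 4, 3]
Step 2: Midrank |d_i| (ties get averaged ranks).
ranks: |7|->10, |3|->4, |3|->4, |6|->9, |5|->8, |3|->4, |3|->4, |2|->1, |4|->7, |3|->4
Step 3: Attach original signs; sum ranks with positive sign and with negative sign.
W+ = 10 + 4 + 9 + 4 + 7 + 4 = 38
W- = 4 + 8 + 4 + 1 = 17
(Check: W+ + W- = 55 should equal n(n+1)/2 = 55.)
Step 4: Test statistic W = min(W+, W-) = 17.
Step 5: Ties in |d|, so use the tie-corrected normal approximation.
        E[W] = n(n+1)/4 = 10*11/4 = 27.5.
        Tie groups: |d|=3 (t=5); sum(t^3 - t) = 120.
        Var[W] = n(n+1)(2n+1)/24 - sum(t^3-t)/48 = 2310/24 - 120/48 = 93.75.
        z = (W - E[W]) / sqrt(Var[W]) = (17 - 27.5) / 9.6825 = -1.0844.
        Two-sided p = 2*Phi(z) = 0.278172.
Step 6: alpha = 0.05. fail to reject H0.

W+ = 38, W- = 17, W = min = 17, p = 0.278172, fail to reject H0.


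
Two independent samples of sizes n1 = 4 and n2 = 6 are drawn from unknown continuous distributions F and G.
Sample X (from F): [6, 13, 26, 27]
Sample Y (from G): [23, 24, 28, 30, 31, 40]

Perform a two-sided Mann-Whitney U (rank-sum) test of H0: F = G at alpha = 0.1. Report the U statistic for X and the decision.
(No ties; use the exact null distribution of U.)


Step 1: Combine and sort all 10 observations; assign midranks.
sorted (value, group): (6,X), (13,X), (23,Y), (24,Y), (26,X), (27,X), (28,Y), (30,Y), (31,Y), (40,Y)
ranks: 6->1, 13->2, 23->3, 24->4, 26->5, 27->6, 28->7, 30->8, 31->9, 40->10
Step 2: Rank sum for X: R1 = 1 + 2 + 5 + 6 = 14.
Step 3: U_X = R1 - n1(n1+1)/2 = 14 - 4*5/2 = 14 - 10 = 4.
       U_Y = n1*n2 - U_X = 24 - 4 = 20.
Step 4: No ties, so the exact null distribution of U (based on enumerating the C(10,4) = 210 equally likely rank assignments) gives the two-sided p-value.
Step 5: p-value = 0.114286; compare to alpha = 0.1. fail to reject H0.

U_X = 4, p = 0.114286, fail to reject H0 at alpha = 0.1.


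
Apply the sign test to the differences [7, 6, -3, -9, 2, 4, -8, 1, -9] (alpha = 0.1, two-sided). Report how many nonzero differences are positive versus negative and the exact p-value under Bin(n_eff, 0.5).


Step 1: Discard zero differences. Original n = 9; n_eff = number of nonzero differences = 9.
Nonzero differences (with sign): +7, +6, -3, -9, +2, +4, -8, +1, -9
Step 2: Count signs: positive = 5, negative = 4.
Step 3: Under H0: P(positive) = 0.5, so the number of positives S ~ Bin(9, 0.5).
Step 4: Two-sided exact p-value = sum of Bin(9,0.5) probabilities at or below the observed probability = 1.000000.
Step 5: alpha = 0.1. fail to reject H0.

n_eff = 9, pos = 5, neg = 4, p = 1.000000, fail to reject H0.


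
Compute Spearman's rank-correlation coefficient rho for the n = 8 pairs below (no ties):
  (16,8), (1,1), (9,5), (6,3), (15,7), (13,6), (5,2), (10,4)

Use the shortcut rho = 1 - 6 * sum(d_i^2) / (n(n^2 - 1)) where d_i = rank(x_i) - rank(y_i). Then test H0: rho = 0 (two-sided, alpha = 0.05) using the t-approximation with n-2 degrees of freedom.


Step 1: Rank x and y separately (midranks; no ties here).
rank(x): 16->8, 1->1, 9->4, 6->3, 15->7, 13->6, 5->2, 10->5
rank(y): 8->8, 1->1, 5->5, 3->3, 7->7, 6->6, 2->2, 4->4
Step 2: d_i = R_x(i) - R_y(i); compute d_i^2.
  (8-8)^2=0, (1-1)^2=0, (4-5)^2=1, (3-3)^2=0, (7-7)^2=0, (6-6)^2=0, (2-2)^2=0, (5-4)^2=1
sum(d^2) = 2.
Step 3: rho = 1 - 6*2 / (8*(8^2 - 1)) = 1 - 12/504 = 0.976190.
Step 4: Under H0, t = rho * sqrt((n-2)/(1-rho^2)) = 11.0235 ~ t(6).
Step 5: Two-sided p-value from the t-distribution with 6 df = 0.000033.
Step 6: alpha = 0.05. reject H0.

rho = 0.9762, p = 0.000033, reject H0 at alpha = 0.05.


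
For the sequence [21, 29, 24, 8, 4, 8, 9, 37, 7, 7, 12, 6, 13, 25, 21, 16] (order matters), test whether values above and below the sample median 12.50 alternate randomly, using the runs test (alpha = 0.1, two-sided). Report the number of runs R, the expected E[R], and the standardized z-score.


Step 1: Compute median = 12.50; label A = above, B = below.
Labels in order: AAABBBBABBBBAAAA  (n_A = 8, n_B = 8)
Step 2: Count runs R = 5.
Step 3: Under H0 (random ordering), E[R] = 2*n_A*n_B/(n_A+n_B) + 1 = 2*8*8/16 + 1 = 9.0000.
        Var[R] = 2*n_A*n_B*(2*n_A*n_B - n_A - n_B) / ((n_A+n_B)^2 * (n_A+n_B-1)) = 14336/3840 = 3.7333.
        SD[R] = 1.9322.
Step 4: Continuity-corrected z = (R + 0.5 - E[R]) / SD[R] = (5 + 0.5 - 9.0000) / 1.9322 = -1.8114.
Step 5: Two-sided p-value via normal approximation = 2*(1 - Phi(|z|)) = 0.070076.
Step 6: alpha = 0.1. reject H0.

R = 5, z = -1.8114, p = 0.070076, reject H0.


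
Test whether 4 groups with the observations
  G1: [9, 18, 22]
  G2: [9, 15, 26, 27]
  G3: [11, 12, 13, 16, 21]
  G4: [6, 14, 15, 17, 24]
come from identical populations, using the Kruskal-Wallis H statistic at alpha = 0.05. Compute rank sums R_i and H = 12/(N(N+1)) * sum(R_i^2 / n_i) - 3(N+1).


Step 1: Combine all N = 17 observations and assign midranks.
sorted (value, group, rank): (6,G4,1), (9,G1,2.5), (9,G2,2.5), (11,G3,4), (12,G3,5), (13,G3,6), (14,G4,7), (15,G2,8.5), (15,G4,8.5), (16,G3,10), (17,G4,11), (18,G1,12), (21,G3,13), (22,G1,14), (24,G4,15), (26,G2,16), (27,G2,17)
Step 2: Sum ranks within each group.
R_1 = 28.5 (n_1 = 3)
R_2 = 44 (n_2 = 4)
R_3 = 38 (n_3 = 5)
R_4 = 42.5 (n_4 = 5)
Step 3: H = 12/(N(N+1)) * sum(R_i^2/n_i) - 3(N+1)
     = 12/(17*18) * (28.5^2/3 + 44^2/4 + 38^2/5 + 42.5^2/5) - 3*18
     = 0.039216 * 1404.8 - 54
     = 1.090196.
Step 4: Ties present; correction factor C = 1 - 12/(17^3 - 17) = 0.997549. Corrected H = 1.090196 / 0.997549 = 1.092875.
Step 5: Under H0, H ~ chi^2(3); p-value = 0.778794.
Step 6: alpha = 0.05. fail to reject H0.

H = 1.0929, df = 3, p = 0.778794, fail to reject H0.


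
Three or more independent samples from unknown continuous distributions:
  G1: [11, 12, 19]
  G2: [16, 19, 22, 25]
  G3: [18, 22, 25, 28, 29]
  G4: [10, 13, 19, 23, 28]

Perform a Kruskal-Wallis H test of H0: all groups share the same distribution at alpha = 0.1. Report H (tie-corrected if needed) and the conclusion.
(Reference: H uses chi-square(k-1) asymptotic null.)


Step 1: Combine all N = 17 observations and assign midranks.
sorted (value, group, rank): (10,G4,1), (11,G1,2), (12,G1,3), (13,G4,4), (16,G2,5), (18,G3,6), (19,G1,8), (19,G2,8), (19,G4,8), (22,G2,10.5), (22,G3,10.5), (23,G4,12), (25,G2,13.5), (25,G3,13.5), (28,G3,15.5), (28,G4,15.5), (29,G3,17)
Step 2: Sum ranks within each group.
R_1 = 13 (n_1 = 3)
R_2 = 37 (n_2 = 4)
R_3 = 62.5 (n_3 = 5)
R_4 = 40.5 (n_4 = 5)
Step 3: H = 12/(N(N+1)) * sum(R_i^2/n_i) - 3(N+1)
     = 12/(17*18) * (13^2/3 + 37^2/4 + 62.5^2/5 + 40.5^2/5) - 3*18
     = 0.039216 * 1507.88 - 54
     = 5.132680.
Step 4: Ties present; correction factor C = 1 - 42/(17^3 - 17) = 0.991422. Corrected H = 5.132680 / 0.991422 = 5.177091.
Step 5: Under H0, H ~ chi^2(3); p-value = 0.159280.
Step 6: alpha = 0.1. fail to reject H0.

H = 5.1771, df = 3, p = 0.159280, fail to reject H0.


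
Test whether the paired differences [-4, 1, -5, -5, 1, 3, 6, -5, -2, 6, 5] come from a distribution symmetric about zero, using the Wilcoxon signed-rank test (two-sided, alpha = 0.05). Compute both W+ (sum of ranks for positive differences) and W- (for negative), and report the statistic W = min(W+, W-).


Step 1: Drop any zero differences (none here) and take |d_i|.
|d| = [4, 1, 5, 5, 1, 3, 6, 5, 2, 6, 5]
Step 2: Midrank |d_i| (ties get averaged ranks).
ranks: |4|->5, |1|->1.5, |5|->7.5, |5|->7.5, |1|->1.5, |3|->4, |6|->10.5, |5|->7.5, |2|->3, |6|->10.5, |5|->7.5
Step 3: Attach original signs; sum ranks with positive sign and with negative sign.
W+ = 1.5 + 1.5 + 4 + 10.5 + 10.5 + 7.5 = 35.5
W- = 5 + 7.5 + 7.5 + 7.5 + 3 = 30.5
(Check: W+ + W- = 66 should equal n(n+1)/2 = 66.)
Step 4: Test statistic W = min(W+, W-) = 30.5.
Step 5: Ties in |d|, so use the tie-corrected normal approximation.
        E[W] = n(n+1)/4 = 11*12/4 = 33.
        Tie groups: |d|=1 (t=2), |d|=5 (t=4), |d|=6 (t=2); sum(t^3 - t) = 72.
        Var[W] = n(n+1)(2n+1)/24 - sum(t^3-t)/48 = 3036/24 - 72/48 = 125.
        z = (W - E[W]) / sqrt(Var[W]) = (30.5 - 33) / 11.1803 = -0.2236.
        Two-sided p = 2*Phi(z) = 0.823063.
Step 6: alpha = 0.05. fail to reject H0.

W+ = 35.5, W- = 30.5, W = min = 30.5, p = 0.823063, fail to reject H0.


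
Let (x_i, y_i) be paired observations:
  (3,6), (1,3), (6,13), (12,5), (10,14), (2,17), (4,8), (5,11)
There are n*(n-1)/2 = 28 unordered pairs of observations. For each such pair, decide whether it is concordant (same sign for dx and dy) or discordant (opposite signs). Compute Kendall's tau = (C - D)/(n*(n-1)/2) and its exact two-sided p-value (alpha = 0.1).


Step 1: Enumerate the 28 unordered pairs (i,j) with i<j and classify each by sign(x_j-x_i) * sign(y_j-y_i).
  (1,2):dx=-2,dy=-3->C; (1,3):dx=+3,dy=+7->C; (1,4):dx=+9,dy=-1->D; (1,5):dx=+7,dy=+8->C
  (1,6):dx=-1,dy=+11->D; (1,7):dx=+1,dy=+2->C; (1,8):dx=+2,dy=+5->C; (2,3):dx=+5,dy=+10->C
  (2,4):dx=+11,dy=+2->C; (2,5):dx=+9,dy=+11->C; (2,6):dx=+1,dy=+14->C; (2,7):dx=+3,dy=+5->C
  (2,8):dx=+4,dy=+8->C; (3,4):dx=+6,dy=-8->D; (3,5):dx=+4,dy=+1->C; (3,6):dx=-4,dy=+4->D
  (3,7):dx=-2,dy=-5->C; (3,8):dx=-1,dy=-2->C; (4,5):dx=-2,dy=+9->D; (4,6):dx=-10,dy=+12->D
  (4,7):dx=-8,dy=+3->D; (4,8):dx=-7,dy=+6->D; (5,6):dx=-8,dy=+3->D; (5,7):dx=-6,dy=-6->C
  (5,8):dx=-5,dy=-3->C; (6,7):dx=+2,dy=-9->D; (6,8):dx=+3,dy=-6->D; (7,8):dx=+1,dy=+3->C
Step 2: C = 17, D = 11, total pairs = 28.
Step 3: tau = (C - D)/(n(n-1)/2) = (17 - 11)/28 = 0.214286.
Step 4: Exact two-sided p-value (enumerate n! = 40320 permutations of y under H0): p = 0.548413.
Step 5: alpha = 0.1. fail to reject H0.

tau_b = 0.2143 (C=17, D=11), p = 0.548413, fail to reject H0.


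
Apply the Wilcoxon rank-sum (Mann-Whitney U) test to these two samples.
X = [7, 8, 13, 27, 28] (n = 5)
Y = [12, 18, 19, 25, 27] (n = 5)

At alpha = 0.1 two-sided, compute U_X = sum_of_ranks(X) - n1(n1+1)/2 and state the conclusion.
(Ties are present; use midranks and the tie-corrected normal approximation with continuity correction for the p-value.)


Step 1: Combine and sort all 10 observations; assign midranks.
sorted (value, group): (7,X), (8,X), (12,Y), (13,X), (18,Y), (19,Y), (25,Y), (27,X), (27,Y), (28,X)
ranks: 7->1, 8->2, 12->3, 13->4, 18->5, 19->6, 25->7, 27->8.5, 27->8.5, 28->10
Step 2: Rank sum for X: R1 = 1 + 2 + 4 + 8.5 + 10 = 25.5.
Step 3: U_X = R1 - n1(n1+1)/2 = 25.5 - 5*6/2 = 25.5 - 15 = 10.5.
       U_Y = n1*n2 - U_X = 25 - 10.5 = 14.5.
Step 4: Ties are present, so use the tie-corrected normal approximation (with continuity correction) for the p-value.
Step 5: p-value = 0.753298; compare to alpha = 0.1. fail to reject H0.

U_X = 10.5, p = 0.753298, fail to reject H0 at alpha = 0.1.


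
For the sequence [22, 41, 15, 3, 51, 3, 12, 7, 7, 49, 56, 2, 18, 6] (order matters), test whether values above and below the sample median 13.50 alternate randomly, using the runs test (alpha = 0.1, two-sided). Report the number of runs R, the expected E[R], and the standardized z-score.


Step 1: Compute median = 13.50; label A = above, B = below.
Labels in order: AAABABBBBAABAB  (n_A = 7, n_B = 7)
Step 2: Count runs R = 8.
Step 3: Under H0 (random ordering), E[R] = 2*n_A*n_B/(n_A+n_B) + 1 = 2*7*7/14 + 1 = 8.0000.
        Var[R] = 2*n_A*n_B*(2*n_A*n_B - n_A - n_B) / ((n_A+n_B)^2 * (n_A+n_B-1)) = 8232/2548 = 3.2308.
        SD[R] = 1.7974.
Step 4: R = E[R], so z = 0 with no continuity correction.
Step 5: Two-sided p-value via normal approximation = 2*(1 - Phi(|z|)) = 1.000000.
Step 6: alpha = 0.1. fail to reject H0.

R = 8, z = 0.0000, p = 1.000000, fail to reject H0.


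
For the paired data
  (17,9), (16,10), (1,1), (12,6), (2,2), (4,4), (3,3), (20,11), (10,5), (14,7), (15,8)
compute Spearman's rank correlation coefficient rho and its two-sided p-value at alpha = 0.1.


Step 1: Rank x and y separately (midranks; no ties here).
rank(x): 17->10, 16->9, 1->1, 12->6, 2->2, 4->4, 3->3, 20->11, 10->5, 14->7, 15->8
rank(y): 9->9, 10->10, 1->1, 6->6, 2->2, 4->4, 3->3, 11->11, 5->5, 7->7, 8->8
Step 2: d_i = R_x(i) - R_y(i); compute d_i^2.
  (10-9)^2=1, (9-10)^2=1, (1-1)^2=0, (6-6)^2=0, (2-2)^2=0, (4-4)^2=0, (3-3)^2=0, (11-11)^2=0, (5-5)^2=0, (7-7)^2=0, (8-8)^2=0
sum(d^2) = 2.
Step 3: rho = 1 - 6*2 / (11*(11^2 - 1)) = 1 - 12/1320 = 0.990909.
Step 4: Under H0, t = rho * sqrt((n-2)/(1-rho^2)) = 22.0966 ~ t(9).
Step 5: Two-sided p-value from the t-distribution with 9 df = 0.000000.
Step 6: alpha = 0.1. reject H0.

rho = 0.9909, p = 0.000000, reject H0 at alpha = 0.1.


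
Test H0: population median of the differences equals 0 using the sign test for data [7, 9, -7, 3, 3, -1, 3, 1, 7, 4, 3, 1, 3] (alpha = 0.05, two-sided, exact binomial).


Step 1: Discard zero differences. Original n = 13; n_eff = number of nonzero differences = 13.
Nonzero differences (with sign): +7, +9, -7, +3, +3, -1, +3, +1, +7, +4, +3, +1, +3
Step 2: Count signs: positive = 11, negative = 2.
Step 3: Under H0: P(positive) = 0.5, so the number of positives S ~ Bin(13, 0.5).
Step 4: Two-sided exact p-value = sum of Bin(13,0.5) probabilities at or below the observed probability = 0.022461.
Step 5: alpha = 0.05. reject H0.

n_eff = 13, pos = 11, neg = 2, p = 0.022461, reject H0.


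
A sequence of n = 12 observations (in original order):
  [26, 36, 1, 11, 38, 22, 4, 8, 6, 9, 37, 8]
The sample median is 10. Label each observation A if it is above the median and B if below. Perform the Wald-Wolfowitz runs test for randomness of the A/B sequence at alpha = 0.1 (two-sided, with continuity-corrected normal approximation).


Step 1: Compute median = 10; label A = above, B = below.
Labels in order: AABAAABBBBAB  (n_A = 6, n_B = 6)
Step 2: Count runs R = 6.
Step 3: Under H0 (random ordering), E[R] = 2*n_A*n_B/(n_A+n_B) + 1 = 2*6*6/12 + 1 = 7.0000.
        Var[R] = 2*n_A*n_B*(2*n_A*n_B - n_A - n_B) / ((n_A+n_B)^2 * (n_A+n_B-1)) = 4320/1584 = 2.7273.
        SD[R] = 1.6514.
Step 4: Continuity-corrected z = (R + 0.5 - E[R]) / SD[R] = (6 + 0.5 - 7.0000) / 1.6514 = -0.3028.
Step 5: Two-sided p-value via normal approximation = 2*(1 - Phi(|z|)) = 0.762069.
Step 6: alpha = 0.1. fail to reject H0.

R = 6, z = -0.3028, p = 0.762069, fail to reject H0.


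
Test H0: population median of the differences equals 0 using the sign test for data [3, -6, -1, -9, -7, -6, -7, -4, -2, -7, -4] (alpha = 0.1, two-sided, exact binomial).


Step 1: Discard zero differences. Original n = 11; n_eff = number of nonzero differences = 11.
Nonzero differences (with sign): +3, -6, -1, -9, -7, -6, -7, -4, -2, -7, -4
Step 2: Count signs: positive = 1, negative = 10.
Step 3: Under H0: P(positive) = 0.5, so the number of positives S ~ Bin(11, 0.5).
Step 4: Two-sided exact p-value = sum of Bin(11,0.5) probabilities at or below the observed probability = 0.011719.
Step 5: alpha = 0.1. reject H0.

n_eff = 11, pos = 1, neg = 10, p = 0.011719, reject H0.


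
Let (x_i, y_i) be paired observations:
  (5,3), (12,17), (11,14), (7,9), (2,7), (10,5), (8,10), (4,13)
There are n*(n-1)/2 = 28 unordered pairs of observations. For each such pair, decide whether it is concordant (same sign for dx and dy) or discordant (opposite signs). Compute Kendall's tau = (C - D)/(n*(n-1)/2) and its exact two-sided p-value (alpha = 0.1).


Step 1: Enumerate the 28 unordered pairs (i,j) with i<j and classify each by sign(x_j-x_i) * sign(y_j-y_i).
  (1,2):dx=+7,dy=+14->C; (1,3):dx=+6,dy=+11->C; (1,4):dx=+2,dy=+6->C; (1,5):dx=-3,dy=+4->D
  (1,6):dx=+5,dy=+2->C; (1,7):dx=+3,dy=+7->C; (1,8):dx=-1,dy=+10->D; (2,3):dx=-1,dy=-3->C
  (2,4):dx=-5,dy=-8->C; (2,5):dx=-10,dy=-10->C; (2,6):dx=-2,dy=-12->C; (2,7):dx=-4,dy=-7->C
  (2,8):dx=-8,dy=-4->C; (3,4):dx=-4,dy=-5->C; (3,5):dx=-9,dy=-7->C; (3,6):dx=-1,dy=-9->C
  (3,7):dx=-3,dy=-4->C; (3,8):dx=-7,dy=-1->C; (4,5):dx=-5,dy=-2->C; (4,6):dx=+3,dy=-4->D
  (4,7):dx=+1,dy=+1->C; (4,8):dx=-3,dy=+4->D; (5,6):dx=+8,dy=-2->D; (5,7):dx=+6,dy=+3->C
  (5,8):dx=+2,dy=+6->C; (6,7):dx=-2,dy=+5->D; (6,8):dx=-6,dy=+8->D; (7,8):dx=-4,dy=+3->D
Step 2: C = 20, D = 8, total pairs = 28.
Step 3: tau = (C - D)/(n(n-1)/2) = (20 - 8)/28 = 0.428571.
Step 4: Exact two-sided p-value (enumerate n! = 40320 permutations of y under H0): p = 0.178869.
Step 5: alpha = 0.1. fail to reject H0.

tau_b = 0.4286 (C=20, D=8), p = 0.178869, fail to reject H0.


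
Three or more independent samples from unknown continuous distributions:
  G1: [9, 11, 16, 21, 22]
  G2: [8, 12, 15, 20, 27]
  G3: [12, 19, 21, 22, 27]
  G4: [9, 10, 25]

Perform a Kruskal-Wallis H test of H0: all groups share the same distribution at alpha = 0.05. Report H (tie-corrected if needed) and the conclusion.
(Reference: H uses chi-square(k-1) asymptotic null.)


Step 1: Combine all N = 18 observations and assign midranks.
sorted (value, group, rank): (8,G2,1), (9,G1,2.5), (9,G4,2.5), (10,G4,4), (11,G1,5), (12,G2,6.5), (12,G3,6.5), (15,G2,8), (16,G1,9), (19,G3,10), (20,G2,11), (21,G1,12.5), (21,G3,12.5), (22,G1,14.5), (22,G3,14.5), (25,G4,16), (27,G2,17.5), (27,G3,17.5)
Step 2: Sum ranks within each group.
R_1 = 43.5 (n_1 = 5)
R_2 = 44 (n_2 = 5)
R_3 = 61 (n_3 = 5)
R_4 = 22.5 (n_4 = 3)
Step 3: H = 12/(N(N+1)) * sum(R_i^2/n_i) - 3(N+1)
     = 12/(18*19) * (43.5^2/5 + 44^2/5 + 61^2/5 + 22.5^2/3) - 3*19
     = 0.035088 * 1678.6 - 57
     = 1.898246.
Step 4: Ties present; correction factor C = 1 - 30/(18^3 - 18) = 0.994840. Corrected H = 1.898246 / 0.994840 = 1.908091.
Step 5: Under H0, H ~ chi^2(3); p-value = 0.591700.
Step 6: alpha = 0.05. fail to reject H0.

H = 1.9081, df = 3, p = 0.591700, fail to reject H0.


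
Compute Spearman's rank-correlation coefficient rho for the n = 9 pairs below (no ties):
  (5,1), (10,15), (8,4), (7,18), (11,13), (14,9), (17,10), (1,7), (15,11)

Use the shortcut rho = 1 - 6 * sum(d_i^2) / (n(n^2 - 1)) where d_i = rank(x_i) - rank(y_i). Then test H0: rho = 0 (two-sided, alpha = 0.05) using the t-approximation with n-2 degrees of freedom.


Step 1: Rank x and y separately (midranks; no ties here).
rank(x): 5->2, 10->5, 8->4, 7->3, 11->6, 14->7, 17->9, 1->1, 15->8
rank(y): 1->1, 15->8, 4->2, 18->9, 13->7, 9->4, 10->5, 7->3, 11->6
Step 2: d_i = R_x(i) - R_y(i); compute d_i^2.
  (2-1)^2=1, (5-8)^2=9, (4-2)^2=4, (3-9)^2=36, (6-7)^2=1, (7-4)^2=9, (9-5)^2=16, (1-3)^2=4, (8-6)^2=4
sum(d^2) = 84.
Step 3: rho = 1 - 6*84 / (9*(9^2 - 1)) = 1 - 504/720 = 0.300000.
Step 4: Under H0, t = rho * sqrt((n-2)/(1-rho^2)) = 0.8321 ~ t(7).
Step 5: Two-sided p-value from the t-distribution with 7 df = 0.432845.
Step 6: alpha = 0.05. fail to reject H0.

rho = 0.3000, p = 0.432845, fail to reject H0 at alpha = 0.05.
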